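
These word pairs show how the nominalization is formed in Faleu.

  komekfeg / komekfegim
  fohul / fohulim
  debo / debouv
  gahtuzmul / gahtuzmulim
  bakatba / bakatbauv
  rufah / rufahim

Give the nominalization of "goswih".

goswihim

rufah and bakatba both have last vowel 'a' yet inflect differently (rufahim, bakatbauv), so the last vowel is not what conditions the rule; whether the stem ends in a vowel or a consonant is.
"goswih" ends in a consonant. The stems ending in a consonant (gahtuzmul → gahtuzmulim, rufah → rufahim, fohul → fohulim) add -im.
The other pattern: stems ending in a vowel add -uv.
So goswih → goswihim.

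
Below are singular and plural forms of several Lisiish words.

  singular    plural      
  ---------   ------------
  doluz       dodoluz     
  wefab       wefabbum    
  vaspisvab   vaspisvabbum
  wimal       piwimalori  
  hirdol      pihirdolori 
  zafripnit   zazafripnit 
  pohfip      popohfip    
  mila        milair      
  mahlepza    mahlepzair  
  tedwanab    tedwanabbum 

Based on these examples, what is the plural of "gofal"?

"gofal" ends in -l. The stems ending in -l (wimal → piwimalori, hirdol → pihirdolori) add pi- … -ori around the stem.
So gofal → pigofalori.

pigofalori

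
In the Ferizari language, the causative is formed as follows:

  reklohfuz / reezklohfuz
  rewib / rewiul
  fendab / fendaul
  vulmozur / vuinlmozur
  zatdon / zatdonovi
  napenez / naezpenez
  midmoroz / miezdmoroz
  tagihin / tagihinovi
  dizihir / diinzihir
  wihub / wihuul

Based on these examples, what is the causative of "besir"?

beinsir

wihub and reklohfuz both have last vowel 'u' yet inflect differently (wihuul, reezklohfuz), so the last vowel is not what conditions the rule; the final letter is.
"besir" ends in -r. The stems ending in -r (vulmozur → vuinlmozur, dizihir → diinzihir) insert -in- after the first vowel.
The other patterns: stems ending in -b drop the final letter and add -ul; stems ending in -z insert -ez- after the first vowel; stems ending in -n add -ovi.
So besir → beinsir.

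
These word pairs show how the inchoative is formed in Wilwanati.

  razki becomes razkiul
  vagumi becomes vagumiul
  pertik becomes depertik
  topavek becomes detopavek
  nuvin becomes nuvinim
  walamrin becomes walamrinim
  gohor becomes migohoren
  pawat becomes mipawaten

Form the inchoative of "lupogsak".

delupogsak

razki and pertik both have last vowel 'i' yet inflect differently (razkiul, depertik), so the last vowel is not what conditions the rule; the final letter is.
"lupogsak" ends in -k. The stems ending in -k (pertik → depertik, topavek → detopavek) add the prefix de-.
The other patterns: stems ending in -i add -ul; stems ending in -n add -im; stems ending in -r or -t add mi- … -en around the stem.
So lupogsak → delupogsak.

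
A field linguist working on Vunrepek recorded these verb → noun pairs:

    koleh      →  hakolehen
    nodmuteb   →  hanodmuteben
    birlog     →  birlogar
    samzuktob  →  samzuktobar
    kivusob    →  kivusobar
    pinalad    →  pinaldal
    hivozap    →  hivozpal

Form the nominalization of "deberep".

hadeberepen

"deberep" has last vowel 'e'. The stems whose last vowel is 'e' (koleh → hakolehen, nodmuteb → hanodmuteben) add ha- … -en around the stem.
So deberep → hadeberepen.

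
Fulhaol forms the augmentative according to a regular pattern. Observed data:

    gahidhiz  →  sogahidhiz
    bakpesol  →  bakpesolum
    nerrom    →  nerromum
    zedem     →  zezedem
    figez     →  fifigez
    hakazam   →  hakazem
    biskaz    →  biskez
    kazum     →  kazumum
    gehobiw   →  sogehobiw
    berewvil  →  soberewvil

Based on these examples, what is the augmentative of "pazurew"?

papazurew

hakazam and zedem both end in -m yet inflect differently (hakazem, zezedem), so the final letter is not what conditions the rule; the last vowel is.
"pazurew" has last vowel 'e'. The stems whose last vowel is 'e' (zedem → zezedem, figez → fifigez) repeat the first consonant+vowel as a prefix.
So pazurew → papazurew.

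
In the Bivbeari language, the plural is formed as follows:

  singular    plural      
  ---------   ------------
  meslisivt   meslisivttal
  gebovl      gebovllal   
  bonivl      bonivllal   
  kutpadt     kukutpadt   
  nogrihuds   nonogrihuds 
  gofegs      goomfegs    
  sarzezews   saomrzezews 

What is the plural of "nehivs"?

nehivssal

meslisivt and kutpadt both end in -t yet inflect differently (meslisivttal, kukutpadt), so the final letter is not what conditions the rule; the second-to-last letter is.
"nehivs" has second-to-last letter 'v'. The stems whose second-to-last letter is 'v' (meslisivt → meslisivttal, gebovl → gebovllal, bonivl → bonivllal) double the final consonant and add -al.
So nehivs → nehivssal.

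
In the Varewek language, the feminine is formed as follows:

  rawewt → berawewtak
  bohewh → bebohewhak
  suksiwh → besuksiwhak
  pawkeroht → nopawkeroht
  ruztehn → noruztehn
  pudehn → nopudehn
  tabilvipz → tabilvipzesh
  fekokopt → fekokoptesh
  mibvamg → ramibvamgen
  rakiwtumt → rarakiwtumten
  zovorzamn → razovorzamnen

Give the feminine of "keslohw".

nokeslohw

"keslohw" has second-to-last letter 'h'. The stems whose second-to-last letter is 'h' (pawkeroht → nopawkeroht, ruztehn → noruztehn, pudehn → nopudehn) add the prefix no-.
So keslohw → nokeslohw.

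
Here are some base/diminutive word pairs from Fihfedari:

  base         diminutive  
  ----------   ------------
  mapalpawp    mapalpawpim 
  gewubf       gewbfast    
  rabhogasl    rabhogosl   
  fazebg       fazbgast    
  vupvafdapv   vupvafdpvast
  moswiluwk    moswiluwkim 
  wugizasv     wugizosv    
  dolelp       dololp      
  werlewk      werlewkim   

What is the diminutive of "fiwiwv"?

mapalpawp and dolelp both end in -p yet inflect differently (mapalpawpim, dololp), so the final letter is not what conditions the rule; the second-to-last letter is.
"fiwiwv" has second-to-last letter 'w'. The stems whose second-to-last letter is 'w' (moswiluwk → moswiluwkim, werlewk → werlewkim, mapalpawp → mapalpawpim) add -im.
So fiwiwv → fiwiwvim.

fiwiwvim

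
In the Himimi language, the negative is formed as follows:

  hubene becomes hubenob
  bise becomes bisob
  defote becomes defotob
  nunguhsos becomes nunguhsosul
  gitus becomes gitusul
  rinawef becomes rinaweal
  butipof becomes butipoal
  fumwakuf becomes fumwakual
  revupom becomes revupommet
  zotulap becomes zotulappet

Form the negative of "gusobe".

gusobob

hubene and rinawef both have last vowel 'e' yet inflect differently (hubenob, rinaweal), so the last vowel is not what conditions the rule; the final letter is.
"gusobe" ends in -e. The stems ending in -e (hubene → hubenob, bise → bisob, defote → defotob) drop the final letter and add -ob.
So gusobe → gusobob.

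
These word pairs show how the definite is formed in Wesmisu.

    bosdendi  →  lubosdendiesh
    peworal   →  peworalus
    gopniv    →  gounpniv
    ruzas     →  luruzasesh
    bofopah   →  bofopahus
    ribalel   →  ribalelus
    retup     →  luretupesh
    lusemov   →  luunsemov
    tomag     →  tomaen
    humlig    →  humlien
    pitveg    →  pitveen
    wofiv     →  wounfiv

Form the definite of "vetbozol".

wofiv and humlig both have last vowel 'i' yet inflect differently (wounfiv, humlien), so the last vowel is not what conditions the rule; the final letter is.
"vetbozol" ends in -l. The stems ending in -l (peworal → peworalus, ribalel → ribalelus) add -us.
So vetbozol → vetbozolus.

vetbozolus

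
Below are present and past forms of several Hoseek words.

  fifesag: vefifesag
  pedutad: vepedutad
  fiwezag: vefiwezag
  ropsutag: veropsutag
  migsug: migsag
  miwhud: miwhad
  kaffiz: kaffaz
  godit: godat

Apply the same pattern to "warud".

"warud" has last vowel 'u'. The stems whose last vowel is 'u' (migsug → migsag, miwhud → miwhad) change the last vowel to 'a'.
The other pattern: stems whose last vowel is 'a' add the prefix ve-.
So warud → warad.

warad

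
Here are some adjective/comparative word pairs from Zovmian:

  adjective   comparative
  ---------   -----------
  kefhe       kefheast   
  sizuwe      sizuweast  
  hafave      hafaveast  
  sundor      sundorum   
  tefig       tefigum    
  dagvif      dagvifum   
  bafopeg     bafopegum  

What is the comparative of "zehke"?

"zehke" ends in -e. The stems ending in -e (kefhe → kefheast, sizuwe → sizuweast, hafave → hafaveast) add -ast.
The other pattern: stems ending in -f, -g or -r add -um.
So zehke → zehkeast.

zehkeast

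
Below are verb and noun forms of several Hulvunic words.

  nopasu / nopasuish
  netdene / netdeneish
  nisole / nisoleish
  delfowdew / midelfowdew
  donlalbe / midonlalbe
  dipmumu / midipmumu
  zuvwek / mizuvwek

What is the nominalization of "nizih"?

nizihish

netdene and donlalbe both end in -e yet inflect differently (netdeneish, midonlalbe), so the final letter is not what conditions the rule; the first letter is.
"nizih" begins with n-. The stems beginning with n- (nopasu → nopasuish, netdene → netdeneish, nisole → nisoleish) add -ish.
The other pattern: stems beginning with d- or z- add the prefix mi-.
So nizih → nizihish.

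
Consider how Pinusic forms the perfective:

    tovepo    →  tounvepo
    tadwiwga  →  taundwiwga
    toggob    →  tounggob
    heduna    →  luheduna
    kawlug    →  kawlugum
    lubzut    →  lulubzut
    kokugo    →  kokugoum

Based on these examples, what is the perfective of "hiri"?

tovepo and kokugo both end in -o yet inflect differently (tounvepo, kokugoum), so the final letter is not what conditions the rule; the first letter is.
"hiri" begins with h-. The one such stem in the data (heduna → luheduna) adds the prefix lu-, so the same rule applies.
So hiri → luhiri.

luhiri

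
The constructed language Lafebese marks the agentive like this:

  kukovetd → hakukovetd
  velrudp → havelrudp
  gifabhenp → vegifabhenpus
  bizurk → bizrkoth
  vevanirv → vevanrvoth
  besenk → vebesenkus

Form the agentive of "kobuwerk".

kobuwrkoth

besenk and bizurk both end in -k yet inflect differently (vebesenkus, bizrkoth), so the final letter is not what conditions the rule; the second-to-last letter is.
"kobuwerk" has second-to-last letter 'r'. The stems whose second-to-last letter is 'r' (vevanirv → vevanrvoth, bizurk → bizrkoth) delete the last vowel and add -oth.
The other patterns: stems whose second-to-last letter is 'n' add ve- … -us around the stem; stems whose second-to-last letter is 'd' or 't' add the prefix ha-.
So kobuwerk → kobuwrkoth.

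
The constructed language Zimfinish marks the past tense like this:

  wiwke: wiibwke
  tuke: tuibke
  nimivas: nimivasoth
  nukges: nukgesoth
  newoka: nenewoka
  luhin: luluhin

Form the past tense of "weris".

werisoth

wiwke and nukges both have last vowel 'e' yet inflect differently (wiibwke, nukgesoth), so the last vowel is not what conditions the rule; the final letter is.
"weris" ends in -s. The stems ending in -s (nimivas → nimivasoth, nukges → nukgesoth) add -oth.
The other patterns: stems ending in -e insert -ib- after the first vowel; stems ending in -a or -n repeat the first consonant+vowel as a prefix.
So weris → werisoth.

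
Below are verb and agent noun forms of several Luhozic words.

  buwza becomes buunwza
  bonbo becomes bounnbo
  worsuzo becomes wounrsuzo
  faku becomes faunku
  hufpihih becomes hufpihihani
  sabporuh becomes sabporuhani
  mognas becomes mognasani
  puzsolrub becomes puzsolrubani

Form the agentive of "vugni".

faku and sabporuh both have last vowel 'u' yet inflect differently (faunku, sabporuhani), so the last vowel is not what conditions the rule; whether the stem ends in a vowel or a consonant is.
"vugni" ends in a vowel. The stems ending in a vowel (buwza → buunwza, bonbo → bounnbo, worsuzo → wounrsuzo) insert -un- after the first vowel.
The other pattern: stems ending in a consonant add -ani.
So vugni → vuungni.

vuungni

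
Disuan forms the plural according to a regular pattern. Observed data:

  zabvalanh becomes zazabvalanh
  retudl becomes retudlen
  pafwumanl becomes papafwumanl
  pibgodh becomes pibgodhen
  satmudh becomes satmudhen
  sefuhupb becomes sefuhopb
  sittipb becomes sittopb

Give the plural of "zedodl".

pafwumanl and retudl both end in -l yet inflect differently (papafwumanl, retudlen), so the final letter is not what conditions the rule; the second-to-last letter is.
"zedodl" has second-to-last letter 'd'. The stems whose second-to-last letter is 'd' (retudl → retudlen, satmudh → satmudhen, pibgodh → pibgodhen) add -en.
The other patterns: stems whose second-to-last letter is 'n' repeat the first consonant+vowel as a prefix; stems whose second-to-last letter is 'p' change the last vowel to 'o'.
So zedodl → zedodlen.

zedodlen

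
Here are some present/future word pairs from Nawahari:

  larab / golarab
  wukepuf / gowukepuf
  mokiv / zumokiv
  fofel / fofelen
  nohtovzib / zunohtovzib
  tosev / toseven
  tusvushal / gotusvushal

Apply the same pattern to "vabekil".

zuvabekil

"vabekil" has last vowel 'i'. The stems whose last vowel is 'i' (mokiv → zumokiv, nohtovzib → zunohtovzib) add the prefix zu-.
The other patterns: stems whose last vowel is 'e' add -en; stems whose last vowel is 'a' or 'u' add the prefix go-.
So vabekil → zuvabekil.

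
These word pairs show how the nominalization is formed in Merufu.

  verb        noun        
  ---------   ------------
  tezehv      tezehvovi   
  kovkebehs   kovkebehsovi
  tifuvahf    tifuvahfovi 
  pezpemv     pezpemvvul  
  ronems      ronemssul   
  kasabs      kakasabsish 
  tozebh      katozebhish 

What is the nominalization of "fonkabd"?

tezehv and pezpemv both end in -v yet inflect differently (tezehvovi, pezpemvvul), so the final letter is not what conditions the rule; the second-to-last letter is.
"fonkabd" has second-to-last letter 'b'. The stems whose second-to-last letter is 'b' (kasabs → kakasabsish, tozebh → katozebhish) add ka- … -ish around the stem.
So fonkabd → kafonkabdish.

kafonkabdish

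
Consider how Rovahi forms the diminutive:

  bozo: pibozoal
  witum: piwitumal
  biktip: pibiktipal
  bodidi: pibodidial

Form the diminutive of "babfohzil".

Every pair shown (bozo → pibozoal, witum → piwitumal, biktip → pibiktipal, …) follows the same rule: add pi- … -al around the stem.
So babfohzil → pibabfohzilal.

pibabfohzilal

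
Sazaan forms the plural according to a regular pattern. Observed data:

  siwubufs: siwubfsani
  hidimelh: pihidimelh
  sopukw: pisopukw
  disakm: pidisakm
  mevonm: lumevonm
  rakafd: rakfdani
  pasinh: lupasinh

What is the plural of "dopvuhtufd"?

mevonm and disakm both end in -m yet inflect differently (lumevonm, pidisakm), so the final letter is not what conditions the rule; the second-to-last letter is.
"dopvuhtufd" has second-to-last letter 'f'. The stems whose second-to-last letter is 'f' (siwubufs → siwubfsani, rakafd → rakfdani) delete the last vowel and add -ani.
The other patterns: stems whose second-to-last letter is 'n' add the prefix lu-; stems whose second-to-last letter is 'k' or 'l' add the prefix pi-.
So dopvuhtufd → dopvuhtfdani.

dopvuhtfdani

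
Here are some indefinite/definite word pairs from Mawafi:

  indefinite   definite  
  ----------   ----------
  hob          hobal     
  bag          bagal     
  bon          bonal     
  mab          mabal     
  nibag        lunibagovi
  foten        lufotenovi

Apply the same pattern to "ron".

ronal

bag and nibag both end in -g yet inflect differently (bagal, lunibagovi), so the final letter is not what conditions the rule; the number of vowels is.
"ron" has 1 vowel. The stems with 1 vowel (hob → hobal, bag → bagal, bon → bonal) add -al.
The other pattern: stems with 2 vowels add lu- … -ovi around the stem.
So ron → ronal.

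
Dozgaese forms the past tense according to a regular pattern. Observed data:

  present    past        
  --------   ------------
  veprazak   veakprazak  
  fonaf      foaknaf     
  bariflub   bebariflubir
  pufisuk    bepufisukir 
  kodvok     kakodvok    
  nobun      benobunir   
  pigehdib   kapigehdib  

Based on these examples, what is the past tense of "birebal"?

veprazak and pufisuk both end in -k yet inflect differently (veakprazak, bepufisukir), so the final letter is not what conditions the rule; the last vowel is.
"birebal" has last vowel 'a'. The stems whose last vowel is 'a' (fonaf → foaknaf, veprazak → veakprazak) insert -ak- after the first vowel.
The other patterns: stems whose last vowel is 'u' add be- … -ir around the stem; stems whose last vowel is 'i' or 'o' add the prefix ka-.
So birebal → biakrebal.

biakrebal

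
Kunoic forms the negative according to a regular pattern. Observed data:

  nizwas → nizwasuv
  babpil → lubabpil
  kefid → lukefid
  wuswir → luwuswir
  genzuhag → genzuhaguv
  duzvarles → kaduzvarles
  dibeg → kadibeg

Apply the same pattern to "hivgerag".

"hivgerag" has last vowel 'a'. The stems whose last vowel is 'a' (nizwas → nizwasuv, genzuhag → genzuhaguv) add -uv.
The other patterns: stems whose last vowel is 'i' add the prefix lu-; stems whose last vowel is 'e' add the prefix ka-.
So hivgerag → hivgeraguv.

hivgeraguv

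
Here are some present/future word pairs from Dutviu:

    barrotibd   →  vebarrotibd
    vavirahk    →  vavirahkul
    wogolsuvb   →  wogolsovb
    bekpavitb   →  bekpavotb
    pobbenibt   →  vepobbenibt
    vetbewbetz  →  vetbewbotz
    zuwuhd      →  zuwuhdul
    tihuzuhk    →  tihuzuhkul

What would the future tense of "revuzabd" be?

"revuzabd" has second-to-last letter 'b'. The stems whose second-to-last letter is 'b' (barrotibd → vebarrotibd, pobbenibt → vepobbenibt) add the prefix ve-.
The other patterns: stems whose second-to-last letter is 'h' add -ul; stems whose second-to-last letter is 't' or 'v' change the last vowel to 'o'.
So revuzabd → verevuzabd.

verevuzabd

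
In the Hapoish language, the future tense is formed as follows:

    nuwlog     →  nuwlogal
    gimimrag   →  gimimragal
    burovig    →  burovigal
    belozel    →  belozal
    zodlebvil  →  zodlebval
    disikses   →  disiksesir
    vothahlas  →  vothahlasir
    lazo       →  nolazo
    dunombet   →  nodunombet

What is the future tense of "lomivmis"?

lomivmisir

burovig and zodlebvil both have last vowel 'i' yet inflect differently (burovigal, zodlebval), so the last vowel is not what conditions the rule; the final letter is.
"lomivmis" ends in -s. The stems ending in -s (disikses → disiksesir, vothahlas → vothahlasir) add -ir.
So lomivmis → lomivmisir.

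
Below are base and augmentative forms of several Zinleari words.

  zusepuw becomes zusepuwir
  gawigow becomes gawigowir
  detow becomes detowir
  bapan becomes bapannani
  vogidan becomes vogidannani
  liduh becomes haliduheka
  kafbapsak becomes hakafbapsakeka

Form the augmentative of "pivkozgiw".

zusepuw and liduh both have last vowel 'u' yet inflect differently (zusepuwir, haliduheka), so the last vowel is not what conditions the rule; the final letter is.
"pivkozgiw" ends in -w. The stems ending in -w (zusepuw → zusepuwir, gawigow → gawigowir, detow → detowir) add -ir.
The other patterns: stems ending in -n double the final consonant and add -ani; stems ending in -h or -k add ha- … -eka around the stem.
So pivkozgiw → pivkozgiwir.

pivkozgiwir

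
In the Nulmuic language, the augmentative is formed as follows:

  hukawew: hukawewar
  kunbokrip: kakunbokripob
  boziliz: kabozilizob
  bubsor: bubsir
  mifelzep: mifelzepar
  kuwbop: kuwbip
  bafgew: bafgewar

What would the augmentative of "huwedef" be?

huwedefar

kuwbop and mifelzep both end in -p yet inflect differently (kuwbip, mifelzepar), so the final letter is not what conditions the rule; the last vowel is.
"huwedef" has last vowel 'e'. The stems whose last vowel is 'e' (bafgew → bafgewar, mifelzep → mifelzepar, hukawew → hukawewar) add -ar.
The other patterns: stems whose last vowel is 'o' change the last vowel to 'i'; stems whose last vowel is 'i' add ka- … -ob around the stem.
So huwedef → huwedefar.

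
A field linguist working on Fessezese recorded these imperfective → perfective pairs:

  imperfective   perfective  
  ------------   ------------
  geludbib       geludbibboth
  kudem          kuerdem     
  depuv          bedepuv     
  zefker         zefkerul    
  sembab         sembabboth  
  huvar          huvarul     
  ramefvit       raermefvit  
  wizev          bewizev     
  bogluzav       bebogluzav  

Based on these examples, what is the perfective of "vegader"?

vegaderul

sembab and huvar both have last vowel 'a' yet inflect differently (sembabboth, huvarul), so the last vowel is not what conditions the rule; the final letter is.
"vegader" ends in -r. The stems ending in -r (zefker → zefkerul, huvar → huvarul) add -ul.
The other patterns: stems ending in -b double the final consonant and add -oth; stems ending in -v add the prefix be-; stems ending in -m or -t insert -er- after the first vowel.
So vegader → vegaderul.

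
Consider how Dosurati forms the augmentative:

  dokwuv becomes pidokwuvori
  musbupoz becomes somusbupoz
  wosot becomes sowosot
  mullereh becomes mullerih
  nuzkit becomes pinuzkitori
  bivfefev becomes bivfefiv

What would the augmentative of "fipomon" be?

bivfefev and dokwuv both end in -v yet inflect differently (bivfefiv, pidokwuvori), so the final letter is not what conditions the rule; the last vowel is.
"fipomon" has last vowel 'o'. The stems whose last vowel is 'o' (wosot → sowosot, musbupoz → somusbupoz) add the prefix so-.
So fipomon → sofipomon.

sofipomon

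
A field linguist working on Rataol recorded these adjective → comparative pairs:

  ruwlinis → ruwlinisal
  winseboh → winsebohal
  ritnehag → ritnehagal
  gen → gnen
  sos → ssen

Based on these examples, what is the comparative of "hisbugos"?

ruwlinis and sos both end in -s yet inflect differently (ruwlinisal, ssen), so the final letter is not what conditions the rule; the number of vowels is.
"hisbugos" has 3 vowels. The stems with 3 vowels (ruwlinis → ruwlinisal, winseboh → winsebohal, ritnehag → ritnehagal) add -al.
So hisbugos → hisbugosal.

hisbugosal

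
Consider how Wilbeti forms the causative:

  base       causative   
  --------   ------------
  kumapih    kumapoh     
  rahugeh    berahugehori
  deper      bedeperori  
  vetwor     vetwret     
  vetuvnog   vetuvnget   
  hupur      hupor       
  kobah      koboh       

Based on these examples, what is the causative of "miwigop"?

miwigpet

deper and vetwor both end in -r yet inflect differently (bedeperori, vetwret), so the final letter is not what conditions the rule; the last vowel is.
"miwigop" has last vowel 'o'. The stems whose last vowel is 'o' (vetwor → vetwret, vetuvnog → vetuvnget) delete the last vowel and add -et.
So miwigop → miwigpet.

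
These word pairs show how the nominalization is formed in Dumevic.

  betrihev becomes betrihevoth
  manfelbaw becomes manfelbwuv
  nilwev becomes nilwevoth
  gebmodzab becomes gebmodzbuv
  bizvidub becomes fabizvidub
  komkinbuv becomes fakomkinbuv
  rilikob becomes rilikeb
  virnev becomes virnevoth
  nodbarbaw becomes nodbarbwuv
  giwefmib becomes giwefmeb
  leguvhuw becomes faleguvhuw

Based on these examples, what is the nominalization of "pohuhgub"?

fapohuhgub

rilikob and bizvidub both end in -b yet inflect differently (rilikeb, fabizvidub), so the final letter is not what conditions the rule; the last vowel is.
"pohuhgub" has last vowel 'u'. The stems whose last vowel is 'u' (komkinbuv → fakomkinbuv, bizvidub → fabizvidub, leguvhuw → faleguvhuw) add the prefix fa-.
The other patterns: stems whose last vowel is 'i' or 'o' change the last vowel to 'e'; stems whose last vowel is 'e' add -oth; stems whose last vowel is 'a' delete the last vowel and add -uv.
So pohuhgub → fapohuhgub.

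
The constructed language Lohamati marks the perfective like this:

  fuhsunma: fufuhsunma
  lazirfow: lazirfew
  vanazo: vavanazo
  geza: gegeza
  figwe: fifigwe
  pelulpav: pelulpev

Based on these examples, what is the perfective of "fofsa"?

fofofsa

pelulpav and geza both have last vowel 'a' yet inflect differently (pelulpev, gegeza), so the last vowel is not what conditions the rule; whether the stem ends in a vowel or a consonant is.
"fofsa" ends in a vowel. The stems ending in a vowel (geza → gegeza, fuhsunma → fufuhsunma, figwe → fifigwe) repeat the first consonant+vowel as a prefix.
So fofsa → fofofsa.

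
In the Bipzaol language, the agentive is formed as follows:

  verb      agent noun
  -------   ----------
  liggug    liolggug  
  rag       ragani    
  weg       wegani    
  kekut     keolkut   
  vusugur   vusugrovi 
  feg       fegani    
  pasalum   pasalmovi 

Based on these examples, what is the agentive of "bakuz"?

weg and liggug both end in -g yet inflect differently (wegani, liolggug), so the final letter is not what conditions the rule; the number of vowels is.
"bakuz" has 2 vowels. The stems with 2 vowels (kekut → keolkut, liggug → liolggug) insert -ol- after the first vowel.
The other patterns: stems with 1 vowel add -ani; stems with 3 vowels delete the last vowel and add -ovi.
So bakuz → baolkuz.

baolkuz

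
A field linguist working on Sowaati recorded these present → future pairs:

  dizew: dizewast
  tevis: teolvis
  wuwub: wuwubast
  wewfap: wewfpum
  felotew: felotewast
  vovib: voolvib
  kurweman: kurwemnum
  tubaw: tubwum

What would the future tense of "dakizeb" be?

vovib and wuwub both end in -b yet inflect differently (voolvib, wuwubast), so the final letter is not what conditions the rule; the last vowel is.
"dakizeb" has last vowel 'e'. The stems whose last vowel is 'e' (dizew → dizewast, felotew → felotewast) add -ast.
The other patterns: stems whose last vowel is 'i' insert -ol- after the first vowel; stems whose last vowel is 'a' delete the last vowel and add -um.
So dakizeb → dakizebast.

dakizebast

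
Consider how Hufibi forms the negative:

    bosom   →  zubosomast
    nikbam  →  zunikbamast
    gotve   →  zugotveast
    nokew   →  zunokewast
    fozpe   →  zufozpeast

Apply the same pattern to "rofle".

zurofleast

Every pair shown (bosom → zubosomast, nikbam → zunikbamast, gotve → zugotveast, …) follows the same rule: add zu- … -ast around the stem.
So rofle → zurofleast.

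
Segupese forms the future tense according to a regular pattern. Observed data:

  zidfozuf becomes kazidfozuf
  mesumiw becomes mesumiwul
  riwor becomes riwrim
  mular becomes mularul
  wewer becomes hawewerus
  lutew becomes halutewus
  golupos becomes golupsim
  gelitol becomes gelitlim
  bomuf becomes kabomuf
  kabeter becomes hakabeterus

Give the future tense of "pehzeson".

pehzesnim

riwor and wewer both end in -r yet inflect differently (riwrim, hawewerus), so the final letter is not what conditions the rule; the last vowel is.
"pehzeson" has last vowel 'o'. The stems whose last vowel is 'o' (gelitol → gelitlim, riwor → riwrim, golupos → golupsim) delete the last vowel and add -im.
The other patterns: stems whose last vowel is 'u' add the prefix ka-; stems whose last vowel is 'e' add ha- … -us around the stem; stems whose last vowel is 'a' or 'i' add -ul.
So pehzeson → pehzesnim.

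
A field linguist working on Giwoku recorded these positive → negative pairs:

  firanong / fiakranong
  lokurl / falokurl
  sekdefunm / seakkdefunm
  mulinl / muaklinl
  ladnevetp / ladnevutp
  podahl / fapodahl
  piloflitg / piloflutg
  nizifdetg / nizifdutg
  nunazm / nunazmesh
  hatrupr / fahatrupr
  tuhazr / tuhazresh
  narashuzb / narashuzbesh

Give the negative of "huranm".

"huranm" has second-to-last letter 'n'. The stems whose second-to-last letter is 'n' (mulinl → muaklinl, sekdefunm → seakkdefunm, firanong → fiakranong) insert -ak- after the first vowel.
The other patterns: stems whose second-to-last letter is 't' change the last vowel to 'u'; stems whose second-to-last letter is 'z' add -esh; stems whose second-to-last letter is 'h', 'p' or 'r' add the prefix fa-.
So huranm → huakranm.

huakranm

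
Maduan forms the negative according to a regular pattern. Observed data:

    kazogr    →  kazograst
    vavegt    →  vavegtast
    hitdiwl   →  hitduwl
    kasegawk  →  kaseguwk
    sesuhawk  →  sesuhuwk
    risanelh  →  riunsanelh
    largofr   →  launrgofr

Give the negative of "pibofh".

piunbofh

kazogr and largofr both end in -r yet inflect differently (kazograst, launrgofr), so the final letter is not what conditions the rule; the second-to-last letter is.
"pibofh" has second-to-last letter 'f'. The one such stem in the data (largofr → launrgofr) inserts -un- after the first vowel (as does risanelh), so the same rule applies.
The other patterns: stems whose second-to-last letter is 'g' add -ast; stems whose second-to-last letter is 'w' change the last vowel to 'u'.
So pibofh → piunbofh.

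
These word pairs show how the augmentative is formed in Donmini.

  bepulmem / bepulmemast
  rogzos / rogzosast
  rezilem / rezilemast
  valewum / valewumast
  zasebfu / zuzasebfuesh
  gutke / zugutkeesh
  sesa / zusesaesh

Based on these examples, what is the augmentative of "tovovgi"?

zutovovgiesh

"tovovgi" ends in a vowel. The stems ending in a vowel (gutke → zugutkeesh, sesa → zusesaesh, zasebfu → zuzasebfuesh) add zu- … -esh around the stem.
The other pattern: stems ending in a consonant add -ast.
So tovovgi → zutovovgiesh.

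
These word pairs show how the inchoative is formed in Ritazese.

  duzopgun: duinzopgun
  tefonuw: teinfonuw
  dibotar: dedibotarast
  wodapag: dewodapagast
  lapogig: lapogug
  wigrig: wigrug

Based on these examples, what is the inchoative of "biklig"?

biklug

wodapag and lapogig both end in -g yet inflect differently (dewodapagast, lapogug), so the final letter is not what conditions the rule; the last vowel is.
"biklig" has last vowel 'i'. The stems whose last vowel is 'i' (lapogig → lapogug, wigrig → wigrug) change the last vowel to 'u'.
So biklig → biklug.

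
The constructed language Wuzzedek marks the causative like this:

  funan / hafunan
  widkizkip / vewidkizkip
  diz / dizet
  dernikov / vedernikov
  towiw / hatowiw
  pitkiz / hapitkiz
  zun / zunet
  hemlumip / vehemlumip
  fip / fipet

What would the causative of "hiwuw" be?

diz and pitkiz both end in -z yet inflect differently (dizet, hapitkiz), so the final letter is not what conditions the rule; the number of vowels is.
"hiwuw" has 2 vowels. The stems with 2 vowels (pitkiz → hapitkiz, towiw → hatowiw, funan → hafunan) add the prefix ha-.
So hiwuw → hahiwuw.

hahiwuw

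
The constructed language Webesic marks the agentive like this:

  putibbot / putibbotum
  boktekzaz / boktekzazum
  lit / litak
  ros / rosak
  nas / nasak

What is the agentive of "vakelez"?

vakelezum

putibbot and lit both end in -t yet inflect differently (putibbotum, litak), so the final letter is not what conditions the rule; the number of vowels is.
"vakelez" has 3 vowels. The stems with 3 vowels (putibbot → putibbotum, boktekzaz → boktekzazum) add -um.
So vakelez → vakelezum.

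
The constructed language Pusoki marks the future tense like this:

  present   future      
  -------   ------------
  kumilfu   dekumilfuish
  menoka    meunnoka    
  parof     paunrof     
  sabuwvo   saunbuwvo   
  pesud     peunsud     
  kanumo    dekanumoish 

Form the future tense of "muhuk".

"muhuk" begins with m-. The one such stem in the data (menoka → meunnoka) inserts -un- after the first vowel (as do parof, sabuwvo), so the same rule applies.
So muhuk → muunhuk.

muunhuk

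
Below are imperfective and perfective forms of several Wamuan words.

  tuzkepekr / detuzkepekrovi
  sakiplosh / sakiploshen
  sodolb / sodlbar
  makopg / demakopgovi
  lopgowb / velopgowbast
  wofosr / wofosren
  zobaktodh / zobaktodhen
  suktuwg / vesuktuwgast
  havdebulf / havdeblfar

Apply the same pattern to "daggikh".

dedaggikhovi

lopgowb and sodolb both end in -b yet inflect differently (velopgowbast, sodlbar), so the final letter is not what conditions the rule; the second-to-last letter is.
"daggikh" has second-to-last letter 'k'. The one such stem in the data (tuzkepekr → detuzkepekrovi) adds de- … -ovi around the stem, so the same rule applies.
The other patterns: stems whose second-to-last letter is 'w' add ve- … -ast around the stem; stems whose second-to-last letter is 'l' delete the last vowel and add -ar; stems whose second-to-last letter is 'd' or 's' add -en.
So daggikh → dedaggikhovi.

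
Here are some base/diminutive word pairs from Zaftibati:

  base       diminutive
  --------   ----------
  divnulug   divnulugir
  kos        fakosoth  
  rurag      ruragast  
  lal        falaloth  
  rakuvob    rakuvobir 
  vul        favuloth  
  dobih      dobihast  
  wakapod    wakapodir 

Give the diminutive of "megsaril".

megsarilir

rurag and divnulug both end in -g yet inflect differently (ruragast, divnulugir), so the final letter is not what conditions the rule; the number of vowels is.
"megsaril" has 3 vowels. The stems with 3 vowels (wakapod → wakapodir, divnulug → divnulugir, rakuvob → rakuvobir) add -ir.
So megsaril → megsarilir.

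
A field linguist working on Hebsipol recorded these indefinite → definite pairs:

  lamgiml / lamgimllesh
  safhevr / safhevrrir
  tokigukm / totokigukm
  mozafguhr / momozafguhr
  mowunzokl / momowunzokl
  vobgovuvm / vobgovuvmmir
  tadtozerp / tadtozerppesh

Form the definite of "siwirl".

mozafguhr and safhevr both end in -r yet inflect differently (momozafguhr, safhevrrir), so the final letter is not what conditions the rule; the second-to-last letter is.
"siwirl" has second-to-last letter 'r'. The one such stem in the data (tadtozerp → tadtozerppesh) doubles the final consonant and adds -esh (as does lamgiml), so the same rule applies.
The other patterns: stems whose second-to-last letter is 'h' or 'k' repeat the first consonant+vowel as a prefix; stems whose second-to-last letter is 'v' double the final consonant and add -ir.
So siwirl → siwirllesh.

siwirllesh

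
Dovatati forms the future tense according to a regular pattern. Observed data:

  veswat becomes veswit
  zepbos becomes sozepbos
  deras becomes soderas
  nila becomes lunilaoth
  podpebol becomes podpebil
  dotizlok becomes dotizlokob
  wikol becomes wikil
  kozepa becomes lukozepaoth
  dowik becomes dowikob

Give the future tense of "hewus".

sohewus

"hewus" ends in -s. The stems ending in -s (zepbos → sozepbos, deras → soderas) add the prefix so-.
So hewus → sohewus.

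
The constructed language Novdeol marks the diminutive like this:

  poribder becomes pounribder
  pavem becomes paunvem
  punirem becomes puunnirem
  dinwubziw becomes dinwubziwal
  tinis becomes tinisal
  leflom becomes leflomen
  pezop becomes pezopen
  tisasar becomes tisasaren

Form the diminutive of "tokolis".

tokolisal

pavem and leflom both end in -m yet inflect differently (paunvem, leflomen), so the final letter is not what conditions the rule; the last vowel is.
"tokolis" has last vowel 'i'. The stems whose last vowel is 'i' (dinwubziw → dinwubziwal, tinis → tinisal) add -al.
So tokolis → tokolisal.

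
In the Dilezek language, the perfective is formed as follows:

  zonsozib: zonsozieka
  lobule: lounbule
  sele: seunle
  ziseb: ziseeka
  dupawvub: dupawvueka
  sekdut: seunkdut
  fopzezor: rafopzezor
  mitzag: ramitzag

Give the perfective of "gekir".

ragekir

dupawvub and sekdut both have last vowel 'u' yet inflect differently (dupawvueka, seunkdut), so the last vowel is not what conditions the rule; the final letter is.
"gekir" ends in -r. The one such stem in the data (fopzezor → rafopzezor) adds the prefix ra-, so the same rule applies.
So gekir → ragekir.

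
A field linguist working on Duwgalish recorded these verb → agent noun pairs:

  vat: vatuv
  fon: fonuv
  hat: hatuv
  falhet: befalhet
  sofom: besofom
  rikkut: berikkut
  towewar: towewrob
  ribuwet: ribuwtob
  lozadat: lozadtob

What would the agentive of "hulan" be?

"hulan" has 2 vowels. The stems with 2 vowels (falhet → befalhet, sofom → besofom, rikkut → berikkut) add the prefix be-.
So hulan → behulan.

behulan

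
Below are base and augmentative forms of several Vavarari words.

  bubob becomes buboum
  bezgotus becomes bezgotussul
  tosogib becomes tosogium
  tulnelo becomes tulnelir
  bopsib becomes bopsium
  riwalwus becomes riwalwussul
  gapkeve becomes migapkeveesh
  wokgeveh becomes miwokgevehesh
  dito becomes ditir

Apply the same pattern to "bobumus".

bobumussul

"bobumus" ends in -s. The stems ending in -s (bezgotus → bezgotussul, riwalwus → riwalwussul) double the final consonant and add -ul.
The other patterns: stems ending in -o drop the final letter and add -ir; stems ending in -b drop the final letter and add -um; stems ending in -e or -h add mi- … -esh around the stem.
So bobumus → bobumussul.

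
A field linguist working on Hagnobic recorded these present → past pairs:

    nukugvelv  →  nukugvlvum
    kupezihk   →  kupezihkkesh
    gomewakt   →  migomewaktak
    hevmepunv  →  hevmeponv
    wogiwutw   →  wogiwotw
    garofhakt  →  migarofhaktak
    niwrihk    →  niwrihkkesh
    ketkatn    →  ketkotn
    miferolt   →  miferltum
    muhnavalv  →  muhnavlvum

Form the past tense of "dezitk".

dezotk

gomewakt and miferolt both end in -t yet inflect differently (migomewaktak, miferltum), so the final letter is not what conditions the rule; the second-to-last letter is.
"dezitk" has second-to-last letter 't'. The stems whose second-to-last letter is 't' (wogiwutw → wogiwotw, ketkatn → ketkotn) change the last vowel to 'o'.
The other patterns: stems whose second-to-last letter is 'k' add mi- … -ak around the stem; stems whose second-to-last letter is 'l' delete the last vowel and add -um; stems whose second-to-last letter is 'h' double the final consonant and add -esh.
So dezitk → dezotk.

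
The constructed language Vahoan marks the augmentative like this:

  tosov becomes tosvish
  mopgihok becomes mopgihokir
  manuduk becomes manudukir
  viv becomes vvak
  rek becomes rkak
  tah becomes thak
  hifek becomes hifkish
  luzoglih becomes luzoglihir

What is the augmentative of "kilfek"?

"kilfek" has 2 vowels. The stems with 2 vowels (hifek → hifkish, tosov → tosvish) delete the last vowel and add -ish.
The other patterns: stems with 1 vowel delete the last vowel and add -ak; stems with 3 vowels add -ir.
So kilfek → kilfkish.

kilfkish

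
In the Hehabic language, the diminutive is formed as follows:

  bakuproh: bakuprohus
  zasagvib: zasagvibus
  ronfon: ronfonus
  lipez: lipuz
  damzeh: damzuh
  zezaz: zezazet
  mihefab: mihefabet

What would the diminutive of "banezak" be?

bakuproh and damzeh both end in -h yet inflect differently (bakuprohus, damzuh), so the final letter is not what conditions the rule; the last vowel is.
"banezak" has last vowel 'a'. The stems whose last vowel is 'a' (zezaz → zezazet, mihefab → mihefabet) add -et.
The other patterns: stems whose last vowel is 'i' or 'o' add -us; stems whose last vowel is 'e' change the last vowel to 'u'.
So banezak → banezaket.

banezaket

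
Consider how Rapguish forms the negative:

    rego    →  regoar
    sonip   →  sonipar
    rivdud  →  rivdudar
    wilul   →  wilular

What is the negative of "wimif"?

Every pair shown (rego → regoar, sonip → sonipar, rivdud → rivdudar, …) follows the same rule: add -ar.
So wimif → wimifar.

wimifar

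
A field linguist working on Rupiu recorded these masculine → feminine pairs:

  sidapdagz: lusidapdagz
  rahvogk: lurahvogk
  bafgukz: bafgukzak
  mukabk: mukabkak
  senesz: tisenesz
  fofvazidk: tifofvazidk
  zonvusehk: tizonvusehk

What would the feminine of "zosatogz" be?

luzosatogz

sidapdagz and bafgukz both end in -z yet inflect differently (lusidapdagz, bafgukzak), so the final letter is not what conditions the rule; the second-to-last letter is.
"zosatogz" has second-to-last letter 'g'. The stems whose second-to-last letter is 'g' (sidapdagz → lusidapdagz, rahvogk → lurahvogk) add the prefix lu-.
The other patterns: stems whose second-to-last letter is 'b' or 'k' add -ak; stems whose second-to-last letter is 'd', 'h' or 's' add the prefix ti-.
So zosatogz → luzosatogz.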